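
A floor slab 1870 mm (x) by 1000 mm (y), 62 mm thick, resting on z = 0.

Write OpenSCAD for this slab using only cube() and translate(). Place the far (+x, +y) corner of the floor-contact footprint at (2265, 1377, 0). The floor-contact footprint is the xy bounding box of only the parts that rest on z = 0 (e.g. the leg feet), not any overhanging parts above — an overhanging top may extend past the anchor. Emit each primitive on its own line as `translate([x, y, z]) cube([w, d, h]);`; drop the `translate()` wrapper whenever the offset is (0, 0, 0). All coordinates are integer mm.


translate([395, 377, 0]) cube([1870, 1000, 62]);


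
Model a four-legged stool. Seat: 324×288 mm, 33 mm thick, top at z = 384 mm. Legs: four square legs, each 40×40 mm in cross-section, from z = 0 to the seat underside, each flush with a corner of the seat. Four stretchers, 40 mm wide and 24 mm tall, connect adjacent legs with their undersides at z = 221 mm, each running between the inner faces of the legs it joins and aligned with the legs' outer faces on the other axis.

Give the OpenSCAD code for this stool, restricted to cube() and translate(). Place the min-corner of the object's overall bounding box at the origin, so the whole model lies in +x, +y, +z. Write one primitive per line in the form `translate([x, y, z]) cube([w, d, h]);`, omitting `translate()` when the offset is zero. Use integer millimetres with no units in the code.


translate([0, 0, 351]) cube([324, 288, 33]);
cube([40, 40, 351]);
translate([284, 0, 0]) cube([40, 40, 351]);
translate([0, 248, 0]) cube([40, 40, 351]);
translate([284, 248, 0]) cube([40, 40, 351]);
translate([40, 0, 221]) cube([244, 40, 24]);
translate([40, 248, 221]) cube([244, 40, 24]);
translate([0, 40, 221]) cube([40, 208, 24]);
translate([284, 40, 221]) cube([40, 208, 24]);


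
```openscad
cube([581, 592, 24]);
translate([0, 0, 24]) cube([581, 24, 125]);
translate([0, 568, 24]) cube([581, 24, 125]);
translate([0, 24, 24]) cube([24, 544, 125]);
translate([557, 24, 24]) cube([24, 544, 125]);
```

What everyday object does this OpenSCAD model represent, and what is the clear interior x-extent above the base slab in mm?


An open box. The internal width is 533 mm.

A 581×592 base slab with four walls standing on it — an open box. The base is 581 mm wide and the walls are 24 mm thick, so the internal width is 581 − 2 × 24 = 533 mm.


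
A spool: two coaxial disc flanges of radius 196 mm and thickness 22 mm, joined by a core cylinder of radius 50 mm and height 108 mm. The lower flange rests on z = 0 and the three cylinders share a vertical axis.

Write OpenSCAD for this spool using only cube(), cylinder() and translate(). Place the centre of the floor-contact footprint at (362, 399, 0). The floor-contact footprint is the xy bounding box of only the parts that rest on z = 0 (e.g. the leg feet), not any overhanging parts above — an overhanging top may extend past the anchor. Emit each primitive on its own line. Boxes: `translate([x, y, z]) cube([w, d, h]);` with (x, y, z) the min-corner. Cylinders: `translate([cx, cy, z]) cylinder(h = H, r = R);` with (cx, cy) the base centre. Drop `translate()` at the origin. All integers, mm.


translate([362, 399, 0]) cylinder(h = 22, r = 196);
translate([362, 399, 22]) cylinder(h = 108, r = 50);
translate([362, 399, 130]) cylinder(h = 22, r = 196);


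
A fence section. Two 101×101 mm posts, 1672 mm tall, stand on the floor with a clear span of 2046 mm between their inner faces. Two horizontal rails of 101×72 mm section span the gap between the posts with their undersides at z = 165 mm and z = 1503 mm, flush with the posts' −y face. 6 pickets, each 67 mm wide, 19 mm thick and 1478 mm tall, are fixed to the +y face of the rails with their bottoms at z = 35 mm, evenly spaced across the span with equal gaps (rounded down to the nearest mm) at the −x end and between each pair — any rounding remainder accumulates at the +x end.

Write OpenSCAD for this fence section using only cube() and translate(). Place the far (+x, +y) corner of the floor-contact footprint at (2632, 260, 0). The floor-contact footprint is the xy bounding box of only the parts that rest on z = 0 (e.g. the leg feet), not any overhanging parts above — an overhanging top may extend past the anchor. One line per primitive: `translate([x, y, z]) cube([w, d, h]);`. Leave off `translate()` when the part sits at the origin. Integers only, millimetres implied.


translate([384, 159, 0]) cube([101, 101, 1672]);
translate([2531, 159, 0]) cube([101, 101, 1672]);
translate([485, 159, 165]) cube([2046, 101, 72]);
translate([485, 159, 1503]) cube([2046, 101, 72]);
translate([719, 260, 35]) cube([67, 19, 1478]);
translate([1020, 260, 35]) cube([67, 19, 1478]);
translate([1321, 260, 35]) cube([67, 19, 1478]);
translate([1622, 260, 35]) cube([67, 19, 1478]);
translate([1923, 260, 35]) cube([67, 19, 1478]);
translate([2224, 260, 35]) cube([67, 19, 1478]);


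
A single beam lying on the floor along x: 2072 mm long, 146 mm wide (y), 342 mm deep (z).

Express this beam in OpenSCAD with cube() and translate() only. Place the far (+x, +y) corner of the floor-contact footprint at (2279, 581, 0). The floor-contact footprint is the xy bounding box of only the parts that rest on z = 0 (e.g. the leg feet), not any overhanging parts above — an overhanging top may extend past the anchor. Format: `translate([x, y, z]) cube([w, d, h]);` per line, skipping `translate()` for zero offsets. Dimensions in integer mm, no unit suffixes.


translate([207, 435, 0]) cube([2072, 146, 342]);


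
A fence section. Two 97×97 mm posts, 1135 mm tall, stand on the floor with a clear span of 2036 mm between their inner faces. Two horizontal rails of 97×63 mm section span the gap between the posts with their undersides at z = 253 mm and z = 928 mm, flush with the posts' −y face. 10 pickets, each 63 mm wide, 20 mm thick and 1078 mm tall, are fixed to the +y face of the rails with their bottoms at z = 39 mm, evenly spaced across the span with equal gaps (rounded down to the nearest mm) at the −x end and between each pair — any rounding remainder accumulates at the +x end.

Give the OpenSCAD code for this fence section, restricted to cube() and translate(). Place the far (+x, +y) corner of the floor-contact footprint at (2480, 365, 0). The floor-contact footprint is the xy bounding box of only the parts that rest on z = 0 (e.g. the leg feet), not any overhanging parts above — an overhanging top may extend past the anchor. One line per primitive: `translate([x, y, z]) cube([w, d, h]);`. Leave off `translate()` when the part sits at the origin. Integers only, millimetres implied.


translate([250, 268, 0]) cube([97, 97, 1135]);
translate([2383, 268, 0]) cube([97, 97, 1135]);
translate([347, 268, 253]) cube([2036, 97, 63]);
translate([347, 268, 928]) cube([2036, 97, 63]);
translate([474, 365, 39]) cube([63, 20, 1078]);
translate([664, 365, 39]) cube([63, 20, 1078]);
translate([854, 365, 39]) cube([63, 20, 1078]);
translate([1044, 365, 39]) cube([63, 20, 1078]);
translate([1234, 365, 39]) cube([63, 20, 1078]);
translate([1424, 365, 39]) cube([63, 20, 1078]);
translate([1614, 365, 39]) cube([63, 20, 1078]);
translate([1804, 365, 39]) cube([63, 20, 1078]);
translate([1994, 365, 39]) cube([63, 20, 1078]);
translate([2184, 365, 39]) cube([63, 20, 1078]);


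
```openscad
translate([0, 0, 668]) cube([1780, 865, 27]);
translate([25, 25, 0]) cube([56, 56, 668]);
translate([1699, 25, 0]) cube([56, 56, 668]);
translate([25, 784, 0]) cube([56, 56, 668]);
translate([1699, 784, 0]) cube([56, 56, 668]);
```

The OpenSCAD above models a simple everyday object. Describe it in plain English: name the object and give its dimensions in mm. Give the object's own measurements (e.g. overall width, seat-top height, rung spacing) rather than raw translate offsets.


A table: top 1780 mm (x) × 865 mm (y), 27 mm thick, upper face at z = 695 mm, on four 56×56 mm square legs, each inset 25 mm from the nearest pair of top edges from z = 0 to the bottom of the top.


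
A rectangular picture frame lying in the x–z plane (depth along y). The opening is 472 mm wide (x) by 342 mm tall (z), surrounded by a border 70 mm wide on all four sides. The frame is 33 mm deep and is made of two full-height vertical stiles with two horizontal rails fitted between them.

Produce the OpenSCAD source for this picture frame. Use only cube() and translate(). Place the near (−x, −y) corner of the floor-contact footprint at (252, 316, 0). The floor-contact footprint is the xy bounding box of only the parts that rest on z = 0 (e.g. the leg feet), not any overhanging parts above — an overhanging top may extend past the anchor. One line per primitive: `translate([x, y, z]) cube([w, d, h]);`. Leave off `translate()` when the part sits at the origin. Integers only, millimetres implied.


translate([252, 316, 0]) cube([70, 33, 482]);
translate([794, 316, 0]) cube([70, 33, 482]);
translate([322, 316, 0]) cube([472, 33, 70]);
translate([322, 316, 412]) cube([472, 33, 70]);


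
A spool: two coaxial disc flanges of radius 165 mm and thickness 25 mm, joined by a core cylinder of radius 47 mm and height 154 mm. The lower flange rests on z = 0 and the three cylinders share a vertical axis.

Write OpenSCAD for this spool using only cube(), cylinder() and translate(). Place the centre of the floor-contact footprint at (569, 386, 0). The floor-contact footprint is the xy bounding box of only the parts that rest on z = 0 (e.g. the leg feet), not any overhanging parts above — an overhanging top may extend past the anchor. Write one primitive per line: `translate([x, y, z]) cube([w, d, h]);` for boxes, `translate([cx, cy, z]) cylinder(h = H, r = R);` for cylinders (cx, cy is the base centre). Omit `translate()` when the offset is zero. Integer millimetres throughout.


translate([569, 386, 0]) cylinder(h = 25, r = 165);
translate([569, 386, 25]) cylinder(h = 154, r = 47);
translate([569, 386, 179]) cylinder(h = 25, r = 165);


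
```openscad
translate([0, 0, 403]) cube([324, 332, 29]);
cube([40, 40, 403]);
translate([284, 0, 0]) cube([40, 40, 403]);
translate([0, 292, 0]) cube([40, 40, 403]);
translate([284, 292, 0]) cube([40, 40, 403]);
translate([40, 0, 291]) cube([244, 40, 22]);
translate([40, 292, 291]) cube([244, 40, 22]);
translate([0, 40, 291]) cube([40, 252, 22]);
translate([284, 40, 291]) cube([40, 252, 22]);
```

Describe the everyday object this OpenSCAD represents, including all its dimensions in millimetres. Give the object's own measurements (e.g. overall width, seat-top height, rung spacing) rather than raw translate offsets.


A four-legged stool. The seat is a 324×332×29 mm slab whose top surface is at z = 432 mm; four square legs, each 40×40 mm in cross-section, run from the floor (z = 0) to the underside of the seat, each flush with a corner of the seat. Four stretchers, 40 mm wide and 22 mm tall, connect adjacent legs with their undersides at z = 291 mm, each running between the inner faces of the legs it joins and aligned with the legs' outer faces on the other axis.


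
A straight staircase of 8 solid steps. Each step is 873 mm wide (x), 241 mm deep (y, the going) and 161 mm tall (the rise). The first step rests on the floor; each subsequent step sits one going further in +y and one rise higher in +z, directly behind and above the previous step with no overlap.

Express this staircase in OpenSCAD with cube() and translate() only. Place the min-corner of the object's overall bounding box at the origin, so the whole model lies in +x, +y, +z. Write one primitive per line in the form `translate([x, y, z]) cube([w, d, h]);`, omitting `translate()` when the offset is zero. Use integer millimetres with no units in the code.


cube([873, 241, 161]);
translate([0, 241, 161]) cube([873, 241, 161]);
translate([0, 482, 322]) cube([873, 241, 161]);
translate([0, 723, 483]) cube([873, 241, 161]);
translate([0, 964, 644]) cube([873, 241, 161]);
translate([0, 1205, 805]) cube([873, 241, 161]);
translate([0, 1446, 966]) cube([873, 241, 161]);
translate([0, 1687, 1127]) cube([873, 241, 161]);


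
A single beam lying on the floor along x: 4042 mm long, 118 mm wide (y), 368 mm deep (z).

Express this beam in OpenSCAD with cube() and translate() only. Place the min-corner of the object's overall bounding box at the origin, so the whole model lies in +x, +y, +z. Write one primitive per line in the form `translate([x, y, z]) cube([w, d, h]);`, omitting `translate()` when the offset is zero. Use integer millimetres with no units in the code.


cube([4042, 118, 368]);


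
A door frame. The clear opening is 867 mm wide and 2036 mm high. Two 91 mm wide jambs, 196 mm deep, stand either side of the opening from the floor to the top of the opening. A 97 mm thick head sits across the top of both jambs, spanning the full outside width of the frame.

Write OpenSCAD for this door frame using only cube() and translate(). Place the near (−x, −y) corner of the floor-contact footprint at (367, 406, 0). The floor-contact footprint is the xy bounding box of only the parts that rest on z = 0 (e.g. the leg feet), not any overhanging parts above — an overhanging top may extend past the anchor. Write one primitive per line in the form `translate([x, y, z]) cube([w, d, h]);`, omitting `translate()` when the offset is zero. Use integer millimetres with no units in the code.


translate([367, 406, 0]) cube([91, 196, 2036]);
translate([1325, 406, 0]) cube([91, 196, 2036]);
translate([367, 406, 2036]) cube([1049, 196, 97]);


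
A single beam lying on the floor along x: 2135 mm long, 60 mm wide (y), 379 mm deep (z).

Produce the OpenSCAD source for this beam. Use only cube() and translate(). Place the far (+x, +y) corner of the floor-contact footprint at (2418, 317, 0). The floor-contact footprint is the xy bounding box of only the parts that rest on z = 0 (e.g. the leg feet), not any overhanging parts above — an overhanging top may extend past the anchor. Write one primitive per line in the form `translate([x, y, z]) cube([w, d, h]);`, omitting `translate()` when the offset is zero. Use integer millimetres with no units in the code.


translate([283, 257, 0]) cube([2135, 60, 379]);


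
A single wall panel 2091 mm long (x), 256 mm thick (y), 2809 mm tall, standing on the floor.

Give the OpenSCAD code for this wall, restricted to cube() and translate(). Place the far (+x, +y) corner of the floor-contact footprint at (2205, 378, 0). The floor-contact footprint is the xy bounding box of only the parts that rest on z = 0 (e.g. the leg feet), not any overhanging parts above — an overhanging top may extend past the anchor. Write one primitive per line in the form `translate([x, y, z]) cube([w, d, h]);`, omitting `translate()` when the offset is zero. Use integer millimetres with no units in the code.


translate([114, 122, 0]) cube([2091, 256, 2809]);


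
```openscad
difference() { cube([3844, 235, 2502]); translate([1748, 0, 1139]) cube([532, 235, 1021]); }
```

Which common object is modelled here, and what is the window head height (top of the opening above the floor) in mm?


A wall with a window opening. The window head height is 2160 mm.

A wall with a rectangular opening subtracted — a window. Sill at z = 1139, opening 1021 mm tall, so the head is at 1139 + 1021 = 2160 mm.


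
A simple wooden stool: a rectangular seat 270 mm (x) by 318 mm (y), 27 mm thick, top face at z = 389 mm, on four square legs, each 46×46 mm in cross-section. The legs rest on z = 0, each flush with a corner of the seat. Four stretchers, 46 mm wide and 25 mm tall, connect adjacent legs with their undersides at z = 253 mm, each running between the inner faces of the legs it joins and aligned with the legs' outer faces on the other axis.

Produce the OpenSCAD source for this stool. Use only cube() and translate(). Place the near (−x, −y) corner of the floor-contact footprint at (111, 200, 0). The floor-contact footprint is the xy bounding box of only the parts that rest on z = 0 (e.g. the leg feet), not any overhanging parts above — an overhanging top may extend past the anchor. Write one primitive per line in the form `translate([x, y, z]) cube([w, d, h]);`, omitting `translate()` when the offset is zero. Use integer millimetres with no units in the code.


translate([111, 200, 362]) cube([270, 318, 27]);
translate([111, 200, 0]) cube([46, 46, 362]);
translate([335, 200, 0]) cube([46, 46, 362]);
translate([111, 472, 0]) cube([46, 46, 362]);
translate([335, 472, 0]) cube([46, 46, 362]);
translate([157, 200, 253]) cube([178, 46, 25]);
translate([157, 472, 253]) cube([178, 46, 25]);
translate([111, 246, 253]) cube([46, 226, 25]);
translate([335, 246, 253]) cube([46, 226, 25]);


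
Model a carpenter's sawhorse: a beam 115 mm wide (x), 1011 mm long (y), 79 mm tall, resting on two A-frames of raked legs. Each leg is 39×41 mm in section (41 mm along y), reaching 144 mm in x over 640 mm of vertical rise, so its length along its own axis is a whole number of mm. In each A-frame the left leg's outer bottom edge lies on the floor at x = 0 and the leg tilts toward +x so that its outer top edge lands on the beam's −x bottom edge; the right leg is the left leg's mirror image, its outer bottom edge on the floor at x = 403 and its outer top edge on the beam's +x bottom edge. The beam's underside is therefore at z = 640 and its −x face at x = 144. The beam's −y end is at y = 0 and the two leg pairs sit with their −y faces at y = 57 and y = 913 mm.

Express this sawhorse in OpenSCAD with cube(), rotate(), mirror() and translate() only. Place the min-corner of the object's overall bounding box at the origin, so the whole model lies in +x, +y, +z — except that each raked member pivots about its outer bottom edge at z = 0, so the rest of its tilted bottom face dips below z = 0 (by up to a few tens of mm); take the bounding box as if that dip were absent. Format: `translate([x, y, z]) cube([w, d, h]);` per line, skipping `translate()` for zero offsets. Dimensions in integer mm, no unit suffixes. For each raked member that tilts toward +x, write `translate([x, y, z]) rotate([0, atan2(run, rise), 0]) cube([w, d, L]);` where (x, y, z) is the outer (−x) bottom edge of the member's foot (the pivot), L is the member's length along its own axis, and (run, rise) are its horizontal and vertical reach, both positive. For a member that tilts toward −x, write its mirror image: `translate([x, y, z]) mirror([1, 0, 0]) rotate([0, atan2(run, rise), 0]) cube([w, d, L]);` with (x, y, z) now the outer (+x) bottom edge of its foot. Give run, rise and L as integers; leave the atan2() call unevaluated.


translate([144, 0, 640]) cube([115, 1011, 79]);
translate([0, 57, 0]) rotate([0, atan2(144, 640), 0]) cube([39, 41, 656]);
translate([403, 57, 0]) mirror([1, 0, 0]) rotate([0, atan2(144, 640), 0]) cube([39, 41, 656]);
translate([0, 913, 0]) rotate([0, atan2(144, 640), 0]) cube([39, 41, 656]);
translate([403, 913, 0]) mirror([1, 0, 0]) rotate([0, atan2(144, 640), 0]) cube([39, 41, 656]);


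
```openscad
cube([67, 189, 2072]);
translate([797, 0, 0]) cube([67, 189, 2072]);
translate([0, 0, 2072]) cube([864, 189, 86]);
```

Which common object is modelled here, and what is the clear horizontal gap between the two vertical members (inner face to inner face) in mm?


A door frame. The clear opening width is 730 mm.

Two 2072 mm tall posts with a header on top — a door frame. The left jamb is 67 mm wide at x = 0; the right jamb starts at x = 797. The clear opening is 797 − 67 = 730 mm.


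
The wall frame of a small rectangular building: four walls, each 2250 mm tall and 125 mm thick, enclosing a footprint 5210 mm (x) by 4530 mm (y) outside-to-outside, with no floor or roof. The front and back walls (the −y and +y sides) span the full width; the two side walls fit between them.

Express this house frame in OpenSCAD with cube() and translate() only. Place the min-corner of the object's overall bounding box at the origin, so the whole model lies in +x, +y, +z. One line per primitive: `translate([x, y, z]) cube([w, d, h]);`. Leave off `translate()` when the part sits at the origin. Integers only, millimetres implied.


cube([5210, 125, 2250]);
translate([0, 4405, 0]) cube([5210, 125, 2250]);
translate([0, 125, 0]) cube([125, 4280, 2250]);
translate([5085, 125, 0]) cube([125, 4280, 2250]);


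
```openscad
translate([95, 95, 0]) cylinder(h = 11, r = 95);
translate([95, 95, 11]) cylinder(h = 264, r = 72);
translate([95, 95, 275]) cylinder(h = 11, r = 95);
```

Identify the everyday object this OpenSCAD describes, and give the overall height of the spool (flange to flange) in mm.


A spool. The overall height is 286 mm.

Three coaxial cylinders, large–small–large — a spool. Two 11 mm flanges and a 264 mm core give 11 + 264 + 11 = 286 mm.


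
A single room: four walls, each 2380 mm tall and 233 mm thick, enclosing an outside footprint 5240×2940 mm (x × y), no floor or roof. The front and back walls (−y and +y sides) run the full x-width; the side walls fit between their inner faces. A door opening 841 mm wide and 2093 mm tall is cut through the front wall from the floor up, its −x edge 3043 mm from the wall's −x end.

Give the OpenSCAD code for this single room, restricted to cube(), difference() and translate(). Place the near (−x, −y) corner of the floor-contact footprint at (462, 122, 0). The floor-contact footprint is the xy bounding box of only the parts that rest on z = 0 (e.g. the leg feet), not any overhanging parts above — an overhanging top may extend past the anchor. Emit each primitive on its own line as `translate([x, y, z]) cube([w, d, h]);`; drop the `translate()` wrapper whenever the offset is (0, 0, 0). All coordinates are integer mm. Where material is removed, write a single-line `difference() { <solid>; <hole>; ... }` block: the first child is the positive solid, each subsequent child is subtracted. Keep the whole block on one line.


difference() { translate([462, 122, 0]) cube([5240, 233, 2380]); translate([3505, 122, 0]) cube([841, 233, 2093]); }
translate([462, 2829, 0]) cube([5240, 233, 2380]);
translate([462, 355, 0]) cube([233, 2474, 2380]);
translate([5469, 355, 0]) cube([233, 2474, 2380]);


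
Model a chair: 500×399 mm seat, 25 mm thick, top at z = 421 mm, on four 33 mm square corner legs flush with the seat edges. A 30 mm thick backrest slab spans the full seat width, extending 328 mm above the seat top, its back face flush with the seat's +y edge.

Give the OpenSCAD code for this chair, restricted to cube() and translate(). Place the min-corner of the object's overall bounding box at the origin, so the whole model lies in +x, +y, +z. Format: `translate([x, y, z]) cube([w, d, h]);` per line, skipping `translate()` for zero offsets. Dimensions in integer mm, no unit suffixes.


translate([0, 0, 396]) cube([500, 399, 25]);
cube([33, 33, 396]);
translate([467, 0, 0]) cube([33, 33, 396]);
translate([0, 366, 0]) cube([33, 33, 396]);
translate([467, 366, 0]) cube([33, 33, 396]);
translate([0, 369, 421]) cube([500, 30, 328]);


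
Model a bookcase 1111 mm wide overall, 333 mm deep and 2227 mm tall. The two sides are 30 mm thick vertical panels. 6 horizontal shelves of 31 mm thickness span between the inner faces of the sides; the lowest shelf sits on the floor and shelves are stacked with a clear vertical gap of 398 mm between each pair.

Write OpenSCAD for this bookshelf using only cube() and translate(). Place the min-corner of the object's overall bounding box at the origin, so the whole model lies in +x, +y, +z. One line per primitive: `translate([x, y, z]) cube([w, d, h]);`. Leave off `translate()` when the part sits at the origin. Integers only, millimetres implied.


cube([30, 333, 2227]);
translate([1081, 0, 0]) cube([30, 333, 2227]);
translate([30, 0, 0]) cube([1051, 333, 31]);
translate([30, 0, 429]) cube([1051, 333, 31]);
translate([30, 0, 858]) cube([1051, 333, 31]);
translate([30, 0, 1287]) cube([1051, 333, 31]);
translate([30, 0, 1716]) cube([1051, 333, 31]);
translate([30, 0, 2145]) cube([1051, 333, 31]);


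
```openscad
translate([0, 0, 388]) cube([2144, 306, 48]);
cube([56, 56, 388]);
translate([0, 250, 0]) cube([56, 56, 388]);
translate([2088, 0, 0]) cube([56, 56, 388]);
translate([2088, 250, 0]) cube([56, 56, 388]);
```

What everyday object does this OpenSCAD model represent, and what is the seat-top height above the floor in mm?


A bench. The seat-top height is 436 mm.

A long slab on four corner posts — a bench. The slab sits at z = 388 with thickness 48, so the top is 388 + 48 = 436 mm.


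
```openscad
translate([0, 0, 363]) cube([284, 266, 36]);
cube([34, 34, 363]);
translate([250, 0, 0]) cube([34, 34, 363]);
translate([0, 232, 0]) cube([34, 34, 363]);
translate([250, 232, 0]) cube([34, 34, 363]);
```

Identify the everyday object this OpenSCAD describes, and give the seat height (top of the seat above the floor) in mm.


A stool. The seat height is 399 mm.

A 284×266×36 slab at z = 363 on four corner posts — a stool. The seat top is 363 + 36 = 399 mm.


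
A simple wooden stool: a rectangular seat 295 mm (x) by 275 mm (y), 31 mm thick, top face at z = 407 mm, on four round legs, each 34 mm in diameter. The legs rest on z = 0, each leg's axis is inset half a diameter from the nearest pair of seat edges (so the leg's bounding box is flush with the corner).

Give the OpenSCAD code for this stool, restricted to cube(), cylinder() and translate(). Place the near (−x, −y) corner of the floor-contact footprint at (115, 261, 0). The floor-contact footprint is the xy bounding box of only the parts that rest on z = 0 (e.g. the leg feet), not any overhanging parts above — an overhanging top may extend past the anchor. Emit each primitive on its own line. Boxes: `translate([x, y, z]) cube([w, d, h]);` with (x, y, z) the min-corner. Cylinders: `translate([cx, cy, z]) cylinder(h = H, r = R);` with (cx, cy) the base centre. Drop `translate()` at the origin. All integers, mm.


translate([115, 261, 376]) cube([295, 275, 31]);
translate([132, 278, 0]) cylinder(h = 376, r = 17);
translate([393, 278, 0]) cylinder(h = 376, r = 17);
translate([132, 519, 0]) cylinder(h = 376, r = 17);
translate([393, 519, 0]) cylinder(h = 376, r = 17);


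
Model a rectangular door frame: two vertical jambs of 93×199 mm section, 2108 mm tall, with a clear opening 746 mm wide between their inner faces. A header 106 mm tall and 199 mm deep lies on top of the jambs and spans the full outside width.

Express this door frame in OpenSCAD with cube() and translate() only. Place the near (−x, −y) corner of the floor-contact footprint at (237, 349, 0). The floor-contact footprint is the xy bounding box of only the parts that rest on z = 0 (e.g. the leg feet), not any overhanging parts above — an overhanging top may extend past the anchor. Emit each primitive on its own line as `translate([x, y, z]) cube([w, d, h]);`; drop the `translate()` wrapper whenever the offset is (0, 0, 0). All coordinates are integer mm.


translate([237, 349, 0]) cube([93, 199, 2108]);
translate([1076, 349, 0]) cube([93, 199, 2108]);
translate([237, 349, 2108]) cube([932, 199, 106]);


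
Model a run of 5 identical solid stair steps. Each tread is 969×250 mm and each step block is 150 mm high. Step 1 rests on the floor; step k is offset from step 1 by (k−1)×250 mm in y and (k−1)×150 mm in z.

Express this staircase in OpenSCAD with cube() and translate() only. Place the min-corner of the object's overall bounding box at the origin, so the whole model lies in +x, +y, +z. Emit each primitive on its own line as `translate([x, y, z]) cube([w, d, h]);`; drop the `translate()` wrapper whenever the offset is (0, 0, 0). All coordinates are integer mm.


cube([969, 250, 150]);
translate([0, 250, 150]) cube([969, 250, 150]);
translate([0, 500, 300]) cube([969, 250, 150]);
translate([0, 750, 450]) cube([969, 250, 150]);
translate([0, 1000, 600]) cube([969, 250, 150]);


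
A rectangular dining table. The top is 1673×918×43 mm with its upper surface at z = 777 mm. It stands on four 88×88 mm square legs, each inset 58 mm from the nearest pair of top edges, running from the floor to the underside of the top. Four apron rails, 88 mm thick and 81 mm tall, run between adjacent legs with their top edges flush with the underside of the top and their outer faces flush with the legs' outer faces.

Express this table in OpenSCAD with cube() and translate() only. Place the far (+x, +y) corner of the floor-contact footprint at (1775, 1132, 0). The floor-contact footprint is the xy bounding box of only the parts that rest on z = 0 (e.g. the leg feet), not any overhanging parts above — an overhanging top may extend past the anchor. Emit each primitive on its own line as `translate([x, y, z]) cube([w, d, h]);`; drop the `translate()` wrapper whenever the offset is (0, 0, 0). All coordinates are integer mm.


translate([160, 272, 734]) cube([1673, 918, 43]);
translate([218, 330, 0]) cube([88, 88, 734]);
translate([1687, 330, 0]) cube([88, 88, 734]);
translate([218, 1044, 0]) cube([88, 88, 734]);
translate([1687, 1044, 0]) cube([88, 88, 734]);
translate([306, 330, 653]) cube([1381, 88, 81]);
translate([306, 1044, 653]) cube([1381, 88, 81]);
translate([218, 418, 653]) cube([88, 626, 81]);
translate([1687, 418, 653]) cube([88, 626, 81]);


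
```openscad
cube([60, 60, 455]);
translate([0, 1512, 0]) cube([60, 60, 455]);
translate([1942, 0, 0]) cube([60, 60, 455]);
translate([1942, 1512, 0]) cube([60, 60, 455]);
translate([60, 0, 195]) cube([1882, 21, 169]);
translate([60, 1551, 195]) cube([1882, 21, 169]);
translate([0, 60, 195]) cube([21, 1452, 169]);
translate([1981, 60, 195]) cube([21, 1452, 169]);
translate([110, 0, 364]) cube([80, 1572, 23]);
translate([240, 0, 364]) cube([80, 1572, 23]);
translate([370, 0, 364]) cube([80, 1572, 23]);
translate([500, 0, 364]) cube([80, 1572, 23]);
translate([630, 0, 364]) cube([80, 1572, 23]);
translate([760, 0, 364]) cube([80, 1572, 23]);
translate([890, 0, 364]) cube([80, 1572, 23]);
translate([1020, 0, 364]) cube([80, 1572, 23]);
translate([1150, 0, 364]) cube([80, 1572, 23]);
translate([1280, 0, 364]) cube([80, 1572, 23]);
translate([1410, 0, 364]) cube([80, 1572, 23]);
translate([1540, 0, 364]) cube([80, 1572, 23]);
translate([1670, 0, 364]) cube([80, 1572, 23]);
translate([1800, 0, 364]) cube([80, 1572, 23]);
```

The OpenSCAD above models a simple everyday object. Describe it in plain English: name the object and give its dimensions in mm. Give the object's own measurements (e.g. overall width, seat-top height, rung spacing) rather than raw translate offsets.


A bed frame 2002 mm long (x) by 1572 mm wide (y). Four 60×60 mm corner posts, 455 mm tall, at the corners of the footprint. Four rails of 21 mm thickness and 169 mm height run between adjacent posts with their undersides at z = 195 mm, their outer faces flush with the outside of the frame (the two x-running rails run between the posts' inner faces; the two y-running rails run between the posts' inner faces). 14 slats, each 80 mm wide (x) and 23 mm thick, lie across the top of the two x-running rails, running the full 1572 mm width of the frame in y; along x they sit between the end posts with a 50 mm gap after the −x posts and between neighbouring slats, leaving 62 mm before the +x posts.


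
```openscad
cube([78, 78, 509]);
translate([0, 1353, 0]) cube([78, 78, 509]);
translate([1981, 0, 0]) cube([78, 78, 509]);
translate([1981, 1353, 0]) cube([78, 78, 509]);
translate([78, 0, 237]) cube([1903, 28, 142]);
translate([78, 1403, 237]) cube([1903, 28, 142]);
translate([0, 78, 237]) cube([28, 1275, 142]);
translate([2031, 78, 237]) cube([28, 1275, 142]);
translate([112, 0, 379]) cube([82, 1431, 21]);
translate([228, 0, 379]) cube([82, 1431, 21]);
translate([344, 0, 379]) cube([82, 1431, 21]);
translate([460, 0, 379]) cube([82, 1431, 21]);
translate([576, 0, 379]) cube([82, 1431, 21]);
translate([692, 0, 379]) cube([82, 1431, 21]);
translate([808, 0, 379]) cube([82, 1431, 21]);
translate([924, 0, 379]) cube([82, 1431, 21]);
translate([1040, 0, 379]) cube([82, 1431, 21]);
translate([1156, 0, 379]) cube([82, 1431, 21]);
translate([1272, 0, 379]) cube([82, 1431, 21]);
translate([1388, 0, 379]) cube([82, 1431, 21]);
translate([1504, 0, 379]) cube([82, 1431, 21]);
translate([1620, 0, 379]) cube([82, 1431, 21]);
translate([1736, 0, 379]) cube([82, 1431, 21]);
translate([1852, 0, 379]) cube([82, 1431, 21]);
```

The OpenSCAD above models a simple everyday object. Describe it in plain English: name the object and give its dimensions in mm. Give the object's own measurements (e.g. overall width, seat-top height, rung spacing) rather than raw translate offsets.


A bed frame 2059 mm long (x) by 1431 mm wide (y). Four 78×78 mm corner posts, 509 mm tall, at the corners of the footprint. Four rails of 28 mm thickness and 142 mm height run between adjacent posts with their undersides at z = 237 mm, their outer faces flush with the outside of the frame (the two x-running rails run between the posts' inner faces; the two y-running rails run between the posts' inner faces). 16 slats, each 82 mm wide (x) and 21 mm thick, lie across the top of the two x-running rails, running the full 1431 mm width of the frame in y; along x they sit between the end posts with a 34 mm gap after the −x posts and between neighbouring slats, leaving 47 mm before the +x posts.


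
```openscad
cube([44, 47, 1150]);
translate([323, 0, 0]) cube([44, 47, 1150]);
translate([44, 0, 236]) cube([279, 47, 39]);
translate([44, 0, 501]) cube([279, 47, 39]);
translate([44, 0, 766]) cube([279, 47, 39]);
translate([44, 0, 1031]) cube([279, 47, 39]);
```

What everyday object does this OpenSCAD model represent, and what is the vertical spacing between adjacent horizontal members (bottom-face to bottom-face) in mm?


A ladder. The rung spacing is 265 mm.

Two tall 44×47 posts with 4 short bars between them — a ladder. Adjacent rungs sit at z = 236 and z = 501, so the spacing is 501 − 236 = 265 mm.


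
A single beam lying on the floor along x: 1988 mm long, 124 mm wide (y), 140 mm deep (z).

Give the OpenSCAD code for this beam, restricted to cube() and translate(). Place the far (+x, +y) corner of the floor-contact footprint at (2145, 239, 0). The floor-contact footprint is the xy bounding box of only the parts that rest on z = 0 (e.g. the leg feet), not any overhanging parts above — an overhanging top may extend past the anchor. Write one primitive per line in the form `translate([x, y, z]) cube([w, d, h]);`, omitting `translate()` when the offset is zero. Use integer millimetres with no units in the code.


translate([157, 115, 0]) cube([1988, 124, 140]);


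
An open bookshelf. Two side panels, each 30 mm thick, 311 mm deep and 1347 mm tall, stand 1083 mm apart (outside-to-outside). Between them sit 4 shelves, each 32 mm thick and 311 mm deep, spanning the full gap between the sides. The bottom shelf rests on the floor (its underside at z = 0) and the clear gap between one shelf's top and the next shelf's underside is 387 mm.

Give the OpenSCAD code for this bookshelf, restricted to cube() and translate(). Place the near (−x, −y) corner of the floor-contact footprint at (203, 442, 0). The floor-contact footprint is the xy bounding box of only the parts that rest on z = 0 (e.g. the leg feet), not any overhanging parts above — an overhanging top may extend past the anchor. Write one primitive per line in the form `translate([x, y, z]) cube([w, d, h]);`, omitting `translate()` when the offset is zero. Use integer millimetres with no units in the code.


translate([203, 442, 0]) cube([30, 311, 1347]);
translate([1256, 442, 0]) cube([30, 311, 1347]);
translate([233, 442, 0]) cube([1023, 311, 32]);
translate([233, 442, 419]) cube([1023, 311, 32]);
translate([233, 442, 838]) cube([1023, 311, 32]);
translate([233, 442, 1257]) cube([1023, 311, 32]);


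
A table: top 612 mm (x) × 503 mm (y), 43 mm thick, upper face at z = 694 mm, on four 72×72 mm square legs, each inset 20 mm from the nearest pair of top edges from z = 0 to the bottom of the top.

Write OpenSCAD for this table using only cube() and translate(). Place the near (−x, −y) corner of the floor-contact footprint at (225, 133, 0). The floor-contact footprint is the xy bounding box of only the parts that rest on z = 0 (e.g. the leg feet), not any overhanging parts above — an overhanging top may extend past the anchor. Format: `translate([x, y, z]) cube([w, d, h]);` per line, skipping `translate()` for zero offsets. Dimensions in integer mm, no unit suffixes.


translate([205, 113, 651]) cube([612, 503, 43]);
translate([225, 133, 0]) cube([72, 72, 651]);
translate([725, 133, 0]) cube([72, 72, 651]);
translate([225, 524, 0]) cube([72, 72, 651]);
translate([725, 524, 0]) cube([72, 72, 651]);


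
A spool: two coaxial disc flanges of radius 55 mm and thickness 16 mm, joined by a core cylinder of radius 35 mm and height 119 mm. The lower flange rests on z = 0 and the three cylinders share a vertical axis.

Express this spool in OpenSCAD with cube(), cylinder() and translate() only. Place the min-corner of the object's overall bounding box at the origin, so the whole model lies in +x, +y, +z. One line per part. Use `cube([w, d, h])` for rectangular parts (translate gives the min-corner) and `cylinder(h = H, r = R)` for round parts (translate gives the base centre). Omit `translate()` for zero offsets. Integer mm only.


translate([55, 55, 0]) cylinder(h = 16, r = 55);
translate([55, 55, 16]) cylinder(h = 119, r = 35);
translate([55, 55, 135]) cylinder(h = 16, r = 55);


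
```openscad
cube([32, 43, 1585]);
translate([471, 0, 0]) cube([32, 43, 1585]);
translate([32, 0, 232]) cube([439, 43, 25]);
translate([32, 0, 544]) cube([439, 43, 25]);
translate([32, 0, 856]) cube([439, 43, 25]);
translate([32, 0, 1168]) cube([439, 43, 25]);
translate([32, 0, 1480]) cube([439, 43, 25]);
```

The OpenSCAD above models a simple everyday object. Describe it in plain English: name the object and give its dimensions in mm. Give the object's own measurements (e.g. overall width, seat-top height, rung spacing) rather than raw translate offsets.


A straight ladder. Two 32×43 mm vertical rails, 1585 mm tall, stand 503 mm apart (outside-to-outside) with their front faces coplanar on the −y side. 5 rungs, each 43 mm deep and 25 mm tall, span between the inner faces of the rails, front faces flush with the rails. The lowest rung's underside is at z = 232 mm and rungs are spaced 312 mm apart (underside to underside).


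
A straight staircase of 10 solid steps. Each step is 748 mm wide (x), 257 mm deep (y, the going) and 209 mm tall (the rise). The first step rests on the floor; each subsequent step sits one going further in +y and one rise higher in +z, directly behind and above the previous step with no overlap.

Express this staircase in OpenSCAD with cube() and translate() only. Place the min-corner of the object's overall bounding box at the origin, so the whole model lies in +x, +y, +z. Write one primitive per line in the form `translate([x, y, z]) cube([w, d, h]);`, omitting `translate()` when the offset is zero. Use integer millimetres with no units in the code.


cube([748, 257, 209]);
translate([0, 257, 209]) cube([748, 257, 209]);
translate([0, 514, 418]) cube([748, 257, 209]);
translate([0, 771, 627]) cube([748, 257, 209]);
translate([0, 1028, 836]) cube([748, 257, 209]);
translate([0, 1285, 1045]) cube([748, 257, 209]);
translate([0, 1542, 1254]) cube([748, 257, 209]);
translate([0, 1799, 1463]) cube([748, 257, 209]);
translate([0, 2056, 1672]) cube([748, 257, 209]);
translate([0, 2313, 1881]) cube([748, 257, 209]);


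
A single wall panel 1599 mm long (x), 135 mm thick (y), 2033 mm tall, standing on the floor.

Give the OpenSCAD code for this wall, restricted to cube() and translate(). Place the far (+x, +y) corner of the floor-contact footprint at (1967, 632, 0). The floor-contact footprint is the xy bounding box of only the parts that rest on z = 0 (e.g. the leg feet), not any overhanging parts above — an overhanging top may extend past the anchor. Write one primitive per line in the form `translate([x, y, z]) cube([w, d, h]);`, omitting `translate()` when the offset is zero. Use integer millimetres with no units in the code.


translate([368, 497, 0]) cube([1599, 135, 2033]);
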